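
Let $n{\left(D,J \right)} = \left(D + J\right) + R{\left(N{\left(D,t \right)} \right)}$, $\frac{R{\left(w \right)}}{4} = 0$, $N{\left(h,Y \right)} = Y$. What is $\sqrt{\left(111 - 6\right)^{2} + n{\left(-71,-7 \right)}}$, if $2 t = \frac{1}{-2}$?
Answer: $\sqrt{10947} \approx 104.63$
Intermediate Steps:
$t = - \frac{1}{4}$ ($t = \frac{1}{2 \left(-2\right)} = \frac{1}{2} \left(- \frac{1}{2}\right) = - \frac{1}{4} \approx -0.25$)
$R{\left(w \right)} = 0$ ($R{\left(w \right)} = 4 \cdot 0 = 0$)
$n{\left(D,J \right)} = D + J$ ($n{\left(D,J \right)} = \left(D + J\right) + 0 = D + J$)
$\sqrt{\left(111 - 6\right)^{2} + n{\left(-71,-7 \right)}} = \sqrt{\left(111 - 6\right)^{2} - 78} = \sqrt{105^{2} - 78} = \sqrt{11025 - 78} = \sqrt{10947}$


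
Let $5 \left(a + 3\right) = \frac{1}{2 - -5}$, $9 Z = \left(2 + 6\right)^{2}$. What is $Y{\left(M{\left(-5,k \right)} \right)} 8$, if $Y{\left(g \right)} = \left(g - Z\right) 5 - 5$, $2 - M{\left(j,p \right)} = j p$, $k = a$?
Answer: $- \frac{52840}{63} \approx -838.73$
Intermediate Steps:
$Z = \frac{64}{9}$ ($Z = \frac{\left(2 + 6\right)^{2}}{9} = \frac{8^{2}}{9} = \frac{1}{9} \cdot 64 = \frac{64}{9} \approx 7.1111$)
$a = - \frac{104}{35}$ ($a = -3 + \frac{1}{5 \left(2 - -5\right)} = -3 + \frac{1}{5 \left(2 + 5\right)} = -3 + \frac{1}{5 \cdot 7} = -3 + \frac{1}{5} \cdot \frac{1}{7} = -3 + \frac{1}{35} = - \frac{104}{35} \approx -2.9714$)
$k = - \frac{104}{35} \approx -2.9714$
$M{\left(j,p \right)} = 2 - j p$
$Y{\left(g \right)} = - \frac{365}{9} + 5 g$ ($Y{\left(g \right)} = \left(g - \frac{64}{9}\right) 5 - 5 = \left(- \frac{64}{9} + g\right) 5 - 5 = \left(- \frac{320}{9} + 5 g\right) - 5 = - \frac{365}{9} + 5 g$)
$Y{\left(M{\left(-5,k \right)} \right)} 8 = \left(- \frac{365}{9} + 5 \left(2 - \left(-5\right) \left(- \frac{104}{35}\right)\right)\right) 8 = \left(- \frac{365}{9} + 5 \left(2 - \frac{104}{7}\right)\right) 8 = \left(- \frac{365}{9} + 5 \left(- \frac{90}{7}\right)\right) 8 = \left(- \frac{365}{9} - \frac{450}{7}\right) 8 = \left(- \frac{6605}{63}\right) 8 = - \frac{52840}{63}$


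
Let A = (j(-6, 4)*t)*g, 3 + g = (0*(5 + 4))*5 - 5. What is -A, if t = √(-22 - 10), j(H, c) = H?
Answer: -192*I*√2 ≈ -271.53*I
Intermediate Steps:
g = -8 (g = -3 + ((0*(5 + 4))*5 - 5) = -3 + ((0*9)*5 - 5) = -3 + (0*5 - 5) = -3 + (0 - 5) = -3 - 5 = -8)
t = 4*I*√2 (t = √(-32) = 4*I*√2 ≈ 5.6569*I)
A = 192*I*√2 (A = -24*I*√2*(-8) = 192*I*√2 ≈ 271.53*I)
-A = -192*I*√2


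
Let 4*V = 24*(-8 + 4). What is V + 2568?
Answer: 2544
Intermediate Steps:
V = -24 (V = (24*(-8 + 4))/4 = (24*(-4))/4 = (¼)*(-96) = -24)
V + 2568 = -24 + 2568 = 2544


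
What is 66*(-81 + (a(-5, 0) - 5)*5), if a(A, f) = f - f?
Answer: -6996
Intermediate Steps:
a(A, f) = 0
66*(-81 + (a(-5, 0) - 5)*5) = 66*(-81 + (0 - 5)*5) = 66*(-81 - 5*5) = 66*(-81 - 25) = 66*(-106) = -6996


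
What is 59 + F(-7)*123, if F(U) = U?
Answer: -802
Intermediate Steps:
59 + F(-7)*123 = 59 - 7*123 = 59 - 861 = -802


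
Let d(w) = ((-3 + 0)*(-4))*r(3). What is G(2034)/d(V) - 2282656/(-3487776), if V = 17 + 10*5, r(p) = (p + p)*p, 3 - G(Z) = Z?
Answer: -22884095/2615832 ≈ -8.7483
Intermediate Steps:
G(Z) = 3 - Z
r(p) = 2*p² (r(p) = (2*p)*p = 2*p²)
V = 67 (V = 17 + 50 = 67)
d(w) = 216 (d(w) = ((-3 + 0)*(-4))*(2*3²) = (-3*(-4))*(2*9) = 12*18 = 216)
G(2034)/d(V) - 2282656/(-3487776) = (3 - 1*2034)/216 - 2282656/(-3487776) = (3 - 2034)*(1/216) - 2282656*(-1/3487776) = -2031*1/216 + 71333/108993 = -677/72 + 71333/108993 = -22884095/2615832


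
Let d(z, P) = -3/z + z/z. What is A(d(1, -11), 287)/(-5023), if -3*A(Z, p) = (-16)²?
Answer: 256/15069 ≈ 0.016989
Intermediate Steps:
d(z, P) = 1 - 3/z (d(z, P) = -3/z + 1 = 1 - 3/z)
A(Z, p) = -256/3 (A(Z, p) = -⅓*(-16)² = -⅓*256 = -256/3)
A(d(1, -11), 287)/(-5023) = -256/3/(-5023) = -256/3*(-1/5023) = 256/15069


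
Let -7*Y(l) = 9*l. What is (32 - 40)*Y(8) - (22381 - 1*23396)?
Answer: 7681/7 ≈ 1097.3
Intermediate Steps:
Y(l) = -9*l/7
(32 - 40)*Y(8) - (22381 - 1*23396) = (32 - 40)*(-9/7*8) - (22381 - 1*23396) = -8*(-72/7) - (22381 - 23396) = 576/7 - 1*(-1015) = 576/7 + 1015 = 7681/7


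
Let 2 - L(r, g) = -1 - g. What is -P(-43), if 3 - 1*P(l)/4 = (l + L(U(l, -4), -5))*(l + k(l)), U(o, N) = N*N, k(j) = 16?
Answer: 4848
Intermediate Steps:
U(o, N) = N²
L(r, g) = 3 + g (L(r, g) = 2 - (-1 - g) = 2 + (1 + g) = 3 + g)
P(l) = 12 - 4*(-2 + l)*(16 + l) (P(l) = 12 - 4*(l + (3 - 5))*(l + 16) = 12 - 4*(l - 2)*(16 + l) = 12 - 4*(-2 + l)*(16 + l))
-P(-43) = -(140 - 56*(-43) - 4*(-43)²) = -(140 + 2408 - 4*1849) = -(140 + 2408 - 7396) = -1*(-4848) = 4848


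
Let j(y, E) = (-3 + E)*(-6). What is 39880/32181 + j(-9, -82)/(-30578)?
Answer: 601519165/492015309 ≈ 1.2226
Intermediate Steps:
j(y, E) = 18 - 6*E
39880/32181 + j(-9, -82)/(-30578) = 39880/32181 + (18 - 6*(-82))/(-30578) = 39880*(1/32181) + (18 + 492)*(-1/30578) = 39880/32181 + 510*(-1/30578) = 39880/32181 - 255/15289 = 601519165/492015309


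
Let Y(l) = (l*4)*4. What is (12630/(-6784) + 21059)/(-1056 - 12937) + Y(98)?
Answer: 74352527595/47464256 ≈ 1566.5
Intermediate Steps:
Y(l) = 16*l (Y(l) = (4*l)*4 = 16*l)
(12630/(-6784) + 21059)/(-1056 - 12937) + Y(98) = (12630/(-6784) + 21059)/(-1056 - 12937) + 16*98 = (12630*(-1/6784) + 21059)/(-13993) + 1568 = (-6315/3392 + 21059)*(-1/13993) + 1568 = (71425813/3392)*(-1/13993) + 1568 = -71425813/47464256 + 1568 = 74352527595/47464256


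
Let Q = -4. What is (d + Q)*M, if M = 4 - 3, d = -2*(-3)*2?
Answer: 8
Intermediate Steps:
d = 12 (d = 6*2 = 12)
M = 1
(d + Q)*M = (12 - 4)*1 = 8*1 = 8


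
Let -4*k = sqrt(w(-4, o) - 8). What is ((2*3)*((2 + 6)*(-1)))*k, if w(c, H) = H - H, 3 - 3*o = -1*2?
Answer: 24*I*sqrt(2) ≈ 33.941*I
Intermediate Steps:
o = 5/3 (o = 1 - (-1)*2/3 = 1 - 1/3*(-2) = 1 + 2/3 = 5/3 ≈ 1.6667)
w(c, H) = 0
k = -I*sqrt(2)/2 (k = -sqrt(0 - 8)/4 = -I*sqrt(2)/2 ≈ -0.70711*I)
((2*3)*((2 + 6)*(-1)))*k = ((2*3)*((2 + 6)*(-1)))*(-I*sqrt(2)/2) = (6*(8*(-1)))*(-I*sqrt(2)/2) = (6*(-8))*(-I*sqrt(2)/2) = -(-24)*I*sqrt(2) = 24*I*sqrt(2)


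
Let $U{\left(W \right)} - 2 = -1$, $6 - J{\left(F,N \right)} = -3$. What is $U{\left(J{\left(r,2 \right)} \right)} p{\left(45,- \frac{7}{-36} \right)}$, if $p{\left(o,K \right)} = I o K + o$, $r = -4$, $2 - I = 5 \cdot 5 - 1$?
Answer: $- \frac{295}{2} \approx -147.5$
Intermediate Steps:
$I = -22$ ($I = 2 - \left(5 \cdot 5 - 1\right) = 2 - \left(25 - 1\right) = 2 - 24 = -22$)
$J{\left(F,N \right)} = 9$ ($J{\left(F,N \right)} = 6 - -3 = 6 + 3 = 9$)
$U{\left(W \right)} = 1$ ($U{\left(W \right)} = 2 - 1 = 1$)
$p{\left(o,K \right)} = o - 22 K o$ ($p{\left(o,K \right)} = - 22 o K + o = - 22 K o + o = o - 22 K o$)
$U{\left(J{\left(r,2 \right)} \right)} p{\left(45,- \frac{7}{-36} \right)} = 1 \cdot 45 \left(1 - 22 \left(- \frac{7}{-36}\right)\right) = 1 \cdot 45 \left(1 - 22 \left(\left(-7\right) \left(- \frac{1}{36}\right)\right)\right) = 1 \cdot 45 \left(1 - \frac{77}{18}\right) = 1 \cdot 45 \left(- \frac{59}{18}\right) = 1 \left(- \frac{295}{2}\right) = - \frac{295}{2}$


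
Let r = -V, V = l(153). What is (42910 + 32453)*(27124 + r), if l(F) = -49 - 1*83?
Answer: 2054093928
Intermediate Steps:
l(F) = -132 (l(F) = -49 - 83 = -132)
V = -132
r = 132 (r = -1*(-132) = 132)
(42910 + 32453)*(27124 + r) = (42910 + 32453)*(27124 + 132) = 75363*27256 = 2054093928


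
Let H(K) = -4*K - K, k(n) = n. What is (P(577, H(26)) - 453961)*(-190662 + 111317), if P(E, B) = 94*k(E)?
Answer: 31716021435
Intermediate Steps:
H(K) = -5*K
P(E, B) = 94*E
(P(577, H(26)) - 453961)*(-190662 + 111317) = (94*577 - 453961)*(-190662 + 111317) = (54238 - 453961)*(-79345) = -399723*(-79345) = 31716021435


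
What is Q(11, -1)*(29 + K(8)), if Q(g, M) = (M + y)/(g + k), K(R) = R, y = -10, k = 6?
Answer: -407/17 ≈ -23.941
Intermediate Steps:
Q(g, M) = (-10 + M)/(6 + g) (Q(g, M) = (M - 10)/(g + 6) = (-10 + M)/(6 + g))
Q(11, -1)*(29 + K(8)) = ((-10 - 1)/(6 + 11))*(29 + 8) = (-11/17)*37 = ((1/17)*(-11))*37 = -11/17*37 = -407/17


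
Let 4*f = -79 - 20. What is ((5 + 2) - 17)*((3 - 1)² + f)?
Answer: 415/2 ≈ 207.50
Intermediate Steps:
f = -99/4 (f = (-79 - 20)/4 = (¼)*(-99) = -99/4 ≈ -24.750)
((5 + 2) - 17)*((3 - 1)² + f) = ((5 + 2) - 17)*((3 - 1)² - 99/4) = (7 - 17)*(2² - 99/4) = -10*(4 - 99/4) = -10*(-83/4) = 415/2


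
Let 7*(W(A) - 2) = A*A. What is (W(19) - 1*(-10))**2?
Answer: 198025/49 ≈ 4041.3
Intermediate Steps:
W(A) = 2 + A**2/7 (W(A) = 2 + (A*A)/7 = 2 + A**2/7)
(W(19) - 1*(-10))**2 = ((2 + (1/7)*19**2) - 1*(-10))**2 = ((2 + (1/7)*361) + 10)**2 = ((2 + 361/7) + 10)**2 = (375/7 + 10)**2 = (445/7)**2 = 198025/49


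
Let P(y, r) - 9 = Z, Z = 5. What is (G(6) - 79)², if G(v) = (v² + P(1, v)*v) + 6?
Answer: 2209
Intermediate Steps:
P(y, r) = 14 (P(y, r) = 9 + 5 = 14)
G(v) = 6 + v² + 14*v (G(v) = (v² + 14*v) + 6 = 6 + v² + 14*v)
(G(6) - 79)² = ((6 + 6² + 14*6) - 79)² = ((6 + 36 + 84) - 79)² = (126 - 79)² = 47² = 2209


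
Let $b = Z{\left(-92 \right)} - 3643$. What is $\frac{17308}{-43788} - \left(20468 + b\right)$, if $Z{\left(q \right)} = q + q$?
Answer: $- \frac{182173354}{10947} \approx -16641.0$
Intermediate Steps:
$Z{\left(q \right)} = 2 q$
$b = -3827$ ($b = 2 \left(-92\right) - 3643 = -184 - 3643 = -3827$)
$\frac{17308}{-43788} - \left(20468 + b\right) = \frac{17308}{-43788} - 16641 = 17308 \left(- \frac{1}{43788}\right) + \left(-20468 + 3827\right) = - \frac{4327}{10947} - 16641 = - \frac{182173354}{10947}$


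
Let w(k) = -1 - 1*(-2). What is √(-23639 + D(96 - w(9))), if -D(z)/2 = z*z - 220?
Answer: I*√41249 ≈ 203.1*I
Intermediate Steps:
w(k) = 1 (w(k) = -1 + 2 = 1)
D(z) = 440 - 2*z² (D(z) = -2*(z*z - 220) = -2*(z² - 220) = -2*(-220 + z²) = 440 - 2*z²)
√(-23639 + D(96 - w(9))) = √(-23639 + (440 - 2*(96 - 1*1)²)) = √(-23639 + (440 - 2*(96 - 1)²)) = √(-23639 + (440 - 2*95²)) = √(-23639 + (440 - 2*9025)) = √(-23639 + (440 - 18050)) = √(-23639 - 17610) = √(-41249) = I*√41249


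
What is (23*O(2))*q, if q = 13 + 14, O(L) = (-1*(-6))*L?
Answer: 7452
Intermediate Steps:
O(L) = 6*L
q = 27
(23*O(2))*q = (23*(6*2))*27 = (23*12)*27 = 276*27 = 7452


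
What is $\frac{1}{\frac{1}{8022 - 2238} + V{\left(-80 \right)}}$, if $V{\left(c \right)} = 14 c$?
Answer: $- \frac{5784}{6478079} \approx -0.00089286$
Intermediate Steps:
$\frac{1}{\frac{1}{8022 - 2238} + V{\left(-80 \right)}} = \frac{1}{\frac{1}{8022 - 2238} + 14 \left(-80\right)} = \frac{1}{\frac{1}{5784} - 1120} = \frac{1}{- \frac{6478079}{5784}} = - \frac{5784}{6478079}$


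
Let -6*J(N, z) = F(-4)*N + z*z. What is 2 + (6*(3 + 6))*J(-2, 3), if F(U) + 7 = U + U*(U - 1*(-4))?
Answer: -277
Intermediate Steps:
F(U) = -7 + U + U*(4 + U) (F(U) = -7 + (U + U*(U - 1*(-4))) = -7 + (U + U*(U + 4)) = -7 + (U + U*(4 + U)) = -7 + U + U*(4 + U))
J(N, z) = -z²/6 + 11*N/6 (J(N, z) = -((-7 + (-4)² + 5*(-4))*N + z*z)/6 = -((-7 + 16 - 20)*N + z²)/6 = -(-11*N + z²)/6 = -(z² - 11*N)/6 = -z²/6 + 11*N/6)
2 + (6*(3 + 6))*J(-2, 3) = 2 + (6*(3 + 6))*(-⅙*3² + (11/6)*(-2)) = 2 + (6*9)*(-⅙*9 - 11/3) = 2 + 54*(-3/2 - 11/3) = 2 + 54*(-31/6) = 2 - 279 = -277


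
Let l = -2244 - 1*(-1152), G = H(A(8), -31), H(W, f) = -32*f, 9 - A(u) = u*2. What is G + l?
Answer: -100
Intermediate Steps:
A(u) = 9 - 2*u (A(u) = 9 - u*2 = 9 - 2*u)
G = 992 (G = -32*(-31) = 992)
l = -1092 (l = -2244 + 1152 = -1092)
G + l = 992 - 1092 = -100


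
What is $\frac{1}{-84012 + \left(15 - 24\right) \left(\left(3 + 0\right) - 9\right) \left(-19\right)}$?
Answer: $- \frac{1}{85038} \approx -1.1759 \cdot 10^{-5}$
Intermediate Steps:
$\frac{1}{-84012 + \left(15 - 24\right) \left(\left(3 + 0\right) - 9\right) \left(-19\right)} = \frac{1}{-84012 + \left(15 - 24\right) \left(3 - 9\right) \left(-19\right)} = \frac{1}{-84012 + \left(-9\right) \left(-6\right) \left(-19\right)} = \frac{1}{-84012 + 54 \left(-19\right)} = \frac{1}{-84012 - 1026} = \frac{1}{-85038} = - \frac{1}{85038}$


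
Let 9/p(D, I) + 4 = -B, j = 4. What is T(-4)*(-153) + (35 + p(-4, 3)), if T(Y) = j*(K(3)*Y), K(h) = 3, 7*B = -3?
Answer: 184412/25 ≈ 7376.5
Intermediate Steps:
B = -3/7 (B = (⅐)*(-3) = -3/7 ≈ -0.42857)
p(D, I) = -63/25 (p(D, I) = 9/(-4 - 1*(-3/7)) = 9/(-4 + 3/7) = 9/(-25/7) = 9*(-7/25) = -63/25)
T(Y) = 12*Y (T(Y) = 4*(3*Y) = 12*Y)
T(-4)*(-153) + (35 + p(-4, 3)) = (12*(-4))*(-153) + (35 - 63/25) = -48*(-153) + 812/25 = 7344 + 812/25 = 184412/25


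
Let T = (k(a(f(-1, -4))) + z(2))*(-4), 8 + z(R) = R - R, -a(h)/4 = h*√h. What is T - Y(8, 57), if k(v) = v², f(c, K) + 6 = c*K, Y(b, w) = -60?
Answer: 604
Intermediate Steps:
f(c, K) = -6 + K*c (f(c, K) = -6 + c*K = -6 + K*c)
a(h) = -4*h^(3/2) (a(h) = -4*h*√h = -4*h^(3/2))
z(R) = -8 (z(R) = -8 + (R - R) = -8 + 0 = -8)
T = 544 (T = ((-4*(-6 - 4*(-1))^(3/2))² - 8)*(-4) = ((-4*(-6 + 4)^(3/2))² - 8)*(-4) = ((-(-8)*I*√2)² - 8)*(-4) = ((8*I*√2)² - 8)*(-4) = (-128 - 8)*(-4) = -136*(-4) = 544)
T - Y(8, 57) = 544 - 1*(-60) = 544 + 60 = 604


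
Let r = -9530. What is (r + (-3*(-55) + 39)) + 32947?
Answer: 23621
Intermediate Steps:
(r + (-3*(-55) + 39)) + 32947 = (-9530 + (-3*(-55) + 39)) + 32947 = (-9530 + (165 + 39)) + 32947 = (-9530 + 204) + 32947 = -9326 + 32947 = 23621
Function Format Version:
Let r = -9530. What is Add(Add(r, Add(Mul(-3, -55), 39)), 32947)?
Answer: 23621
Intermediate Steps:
Add(Add(r, Add(Mul(-3, -55), 39)), 32947) = Add(Add(-9530, Add(Mul(-3, -55), 39)), 32947) = Add(Add(-9530, Add(165, 39)), 32947) = Add(Add(-9530, 204), 32947) = Add(-9326, 32947) = 23621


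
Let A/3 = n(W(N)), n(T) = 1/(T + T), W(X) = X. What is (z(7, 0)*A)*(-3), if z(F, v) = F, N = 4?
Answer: -63/8 ≈ -7.8750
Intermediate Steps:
n(T) = 1/(2*T)
A = 3/8 (A = 3*((½)/4) = 3*((½)*(¼)) = 3*(⅛) = 3/8 ≈ 0.37500)
(z(7, 0)*A)*(-3) = (7*(3/8))*(-3) = (21/8)*(-3) = -63/8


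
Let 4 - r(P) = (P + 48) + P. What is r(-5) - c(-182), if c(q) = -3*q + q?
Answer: -398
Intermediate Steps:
r(P) = -44 - 2*P (r(P) = 4 - ((P + 48) + P) = 4 - ((48 + P) + P) = 4 - (48 + 2*P) = 4 + (-48 - 2*P) = -44 - 2*P)
c(q) = -2*q
r(-5) - c(-182) = (-44 - 2*(-5)) - (-2)*(-182) = (-44 + 10) - 1*364 = -34 - 364 = -398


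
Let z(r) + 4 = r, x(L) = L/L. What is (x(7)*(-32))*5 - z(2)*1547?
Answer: 2934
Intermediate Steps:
x(L) = 1
z(r) = -4 + r
(x(7)*(-32))*5 - z(2)*1547 = (1*(-32))*5 - (-4 + 2)*1547 = -32*5 - (-2)*1547 = -160 - 1*(-3094) = -160 + 3094 = 2934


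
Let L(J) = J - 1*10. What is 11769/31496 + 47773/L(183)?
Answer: 1506694445/5448808 ≈ 276.52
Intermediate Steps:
L(J) = -10 + J (L(J) = J - 10 = -10 + J)
11769/31496 + 47773/L(183) = 11769/31496 + 47773/(-10 + 183) = 11769*(1/31496) + 47773/173 = 11769/31496 + 47773*(1/173) = 11769/31496 + 47773/173 = 1506694445/5448808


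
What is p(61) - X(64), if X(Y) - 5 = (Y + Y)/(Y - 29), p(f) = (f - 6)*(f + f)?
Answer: 234547/35 ≈ 6701.3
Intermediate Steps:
p(f) = 2*f*(-6 + f) (p(f) = (-6 + f)*(2*f) = 2*f*(-6 + f))
X(Y) = 5 + 2*Y/(-29 + Y) (X(Y) = 5 + (Y + Y)/(Y - 29) = 5 + (2*Y)/(-29 + Y) = 5 + 2*Y/(-29 + Y))
p(61) - X(64) = 2*61*(-6 + 61) - (-145 + 7*64)/(-29 + 64) = 2*61*55 - (-145 + 448)/35 = 6710 - 303/35 = 234547/35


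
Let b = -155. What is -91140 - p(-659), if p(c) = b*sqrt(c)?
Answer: -91140 + 155*I*sqrt(659) ≈ -91140.0 + 3979.0*I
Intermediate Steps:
p(c) = -155*sqrt(c)
-91140 - p(-659) = -91140 - (-155)*sqrt(-659) = -91140 - (-155)*I*sqrt(659) = -91140 + 155*I*sqrt(659)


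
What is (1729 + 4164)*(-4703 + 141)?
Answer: -26883866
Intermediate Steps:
(1729 + 4164)*(-4703 + 141) = 5893*(-4562) = -26883866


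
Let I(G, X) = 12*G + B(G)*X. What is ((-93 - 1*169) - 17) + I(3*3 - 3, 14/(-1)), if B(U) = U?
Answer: -291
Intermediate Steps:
I(G, X) = 12*G + G*X
((-93 - 1*169) - 17) + I(3*3 - 3, 14/(-1)) = ((-93 - 1*169) - 17) + (3*3 - 3)*(12 + 14/(-1)) = ((-93 - 169) - 17) + (9 - 3)*(12 + 14*(-1)) = (-262 - 17) + 6*(12 - 14) = -279 + 6*(-2) = -279 - 12 = -291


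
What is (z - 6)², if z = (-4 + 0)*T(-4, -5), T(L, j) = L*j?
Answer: 7396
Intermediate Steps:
z = -80 (z = (-4 + 0)*(-4*(-5)) = -4*20 = -80)
(z - 6)² = (-80 - 6)² = (-86)² = 7396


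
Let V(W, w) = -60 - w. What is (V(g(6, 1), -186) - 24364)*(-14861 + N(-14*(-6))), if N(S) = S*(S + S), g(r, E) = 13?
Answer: 18154262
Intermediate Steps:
N(S) = 2*S² (N(S) = S*(2*S) = 2*S²)
(V(g(6, 1), -186) - 24364)*(-14861 + N(-14*(-6))) = ((-60 - 1*(-186)) - 24364)*(-14861 + 2*(-14*(-6))²) = ((-60 + 186) - 24364)*(-14861 + 2*84²) = (126 - 24364)*(-14861 + 2*7056) = -24238*(-14861 + 14112) = -24238*(-749) = 18154262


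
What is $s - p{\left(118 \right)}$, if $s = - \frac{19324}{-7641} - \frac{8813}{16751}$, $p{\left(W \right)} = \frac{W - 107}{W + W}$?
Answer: $\frac{8441731825}{4315239468} \approx 1.9563$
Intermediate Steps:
$p{\left(W \right)} = \frac{-107 + W}{2 W}$
$s = \frac{36622313}{18284913}$ ($s = \left(-19324\right) \left(- \frac{1}{7641}\right) - \frac{1259}{2393} = \frac{19324}{7641} - \frac{1259}{2393} = \frac{36622313}{18284913} \approx 2.0029$)
$s - p{\left(118 \right)} = \frac{36622313}{18284913} - \frac{-107 + 118}{2 \cdot 118} = \frac{36622313}{18284913} - \frac{1}{2} \cdot \frac{1}{118} \cdot 11 = \frac{36622313}{18284913} - \frac{11}{236} = \frac{8441731825}{4315239468}$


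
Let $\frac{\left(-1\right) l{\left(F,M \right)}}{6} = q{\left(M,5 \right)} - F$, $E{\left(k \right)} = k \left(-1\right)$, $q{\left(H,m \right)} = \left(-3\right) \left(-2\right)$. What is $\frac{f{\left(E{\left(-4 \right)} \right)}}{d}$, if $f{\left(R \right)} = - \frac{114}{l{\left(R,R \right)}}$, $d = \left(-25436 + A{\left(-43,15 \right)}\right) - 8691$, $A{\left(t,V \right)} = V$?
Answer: $- \frac{19}{68224} \approx -0.00027849$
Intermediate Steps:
$q{\left(H,m \right)} = 6$
$E{\left(k \right)} = - k$
$l{\left(F,M \right)} = -36 + 6 F$ ($l{\left(F,M \right)} = - 6 \left(6 - F\right) = -36 + 6 F$)
$d = -34112$ ($d = \left(-25436 + 15\right) - 8691 = -25421 - 8691 = -34112$)
$f{\left(R \right)} = - \frac{114}{-36 + 6 R}$
$\frac{f{\left(E{\left(-4 \right)} \right)}}{d} = \frac{\left(-19\right) \frac{1}{-6 - -4}}{-34112} = - \frac{19}{-6 + 4} \left(- \frac{1}{34112}\right) = - \frac{19}{-2} \left(- \frac{1}{34112}\right) = \left(-19\right) \left(- \frac{1}{2}\right) \left(- \frac{1}{34112}\right) = \frac{19}{2} \left(- \frac{1}{34112}\right) = - \frac{19}{68224}$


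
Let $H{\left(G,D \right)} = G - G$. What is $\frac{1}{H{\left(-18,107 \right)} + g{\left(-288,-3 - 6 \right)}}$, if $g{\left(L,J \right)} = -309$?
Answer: $- \frac{1}{309} \approx -0.0032362$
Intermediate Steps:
$H{\left(G,D \right)} = 0$
$\frac{1}{H{\left(-18,107 \right)} + g{\left(-288,-3 - 6 \right)}} = \frac{1}{0 - 309} = \frac{1}{-309} = - \frac{1}{309}$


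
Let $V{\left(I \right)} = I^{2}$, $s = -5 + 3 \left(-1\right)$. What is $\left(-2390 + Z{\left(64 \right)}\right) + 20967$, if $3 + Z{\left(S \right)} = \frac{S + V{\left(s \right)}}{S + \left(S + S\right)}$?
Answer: $\frac{55724}{3} \approx 18575.0$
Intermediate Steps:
$s = -8$ ($s = -5 - 3 = -8$)
$Z{\left(S \right)} = -3 + \frac{64 + S}{3 S}$ ($Z{\left(S \right)} = -3 + \frac{S + \left(-8\right)^{2}}{S + \left(S + S\right)} = -3 + \frac{S + 64}{S + 2 S} = -3 + \frac{64 + S}{3 S}$)
$\left(-2390 + Z{\left(64 \right)}\right) + 20967 = \left(-2390 + \frac{8 \left(8 - 64\right)}{3 \cdot 64}\right) + 20967 = \left(-2390 + \frac{8}{3} \cdot \frac{1}{64} \left(8 - 64\right)\right) + 20967 = \left(-2390 + \frac{8}{3} \cdot \frac{1}{64} \left(-56\right)\right) + 20967 = \left(-2390 - \frac{7}{3}\right) + 20967 = - \frac{7177}{3} + 20967 = \frac{55724}{3}$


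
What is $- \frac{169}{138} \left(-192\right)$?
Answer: $\frac{5408}{23} \approx 235.13$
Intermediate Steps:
$- \frac{169}{138} \left(-192\right) = \left(-169\right) \frac{1}{138} \left(-192\right) = \left(- \frac{169}{138}\right) \left(-192\right) = \frac{5408}{23}$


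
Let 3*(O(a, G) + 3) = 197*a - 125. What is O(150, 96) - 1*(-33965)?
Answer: 131311/3 ≈ 43770.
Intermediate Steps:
O(a, G) = -134/3 + 197*a/3 (O(a, G) = -3 + (197*a - 125)/3 = -3 + (-125 + 197*a)/3 = -3 + (-125/3 + 197*a/3) = -134/3 + 197*a/3)
O(150, 96) - 1*(-33965) = (-134/3 + (197/3)*150) - 1*(-33965) = (-134/3 + 9850) + 33965 = 29416/3 + 33965 = 131311/3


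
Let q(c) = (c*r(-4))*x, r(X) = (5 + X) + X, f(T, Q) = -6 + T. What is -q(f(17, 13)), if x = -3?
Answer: -99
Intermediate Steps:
r(X) = 5 + 2*X
q(c) = 9*c (q(c) = (c*(5 + 2*(-4)))*(-3) = (c*(5 - 8))*(-3) = (c*(-3))*(-3) = -3*c*(-3) = 9*c)
-q(f(17, 13)) = -9*(-6 + 17) = -9*11 = -1*99 = -99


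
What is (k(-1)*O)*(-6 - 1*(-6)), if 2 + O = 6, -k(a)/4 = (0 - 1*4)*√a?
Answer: 0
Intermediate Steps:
k(a) = 16*√a (k(a) = -4*(0 - 1*4)*√a = -4*(0 - 4)*√a = -(-16)*√a = 16*√a)
O = 4 (O = -2 + 6 = 4)
(k(-1)*O)*(-6 - 1*(-6)) = ((16*√(-1))*4)*(-6 - 1*(-6)) = ((16*I)*4)*(-6 + 6) = (64*I)*0 = 0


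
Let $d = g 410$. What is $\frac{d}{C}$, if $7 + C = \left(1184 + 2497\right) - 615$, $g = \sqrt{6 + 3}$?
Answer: $\frac{1230}{3059} \approx 0.40209$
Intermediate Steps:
$g = 3$ ($g = \sqrt{9} = 3$)
$d = 1230$ ($d = 3 \cdot 410 = 1230$)
$C = 3059$ ($C = -7 + \left(\left(1184 + 2497\right) - 615\right) = -7 + \left(3681 - 615\right) = -7 + 3066 = 3059$)
$\frac{d}{C} = \frac{1230}{3059}$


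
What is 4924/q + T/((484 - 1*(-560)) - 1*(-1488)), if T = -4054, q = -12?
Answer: -521509/1266 ≈ -411.93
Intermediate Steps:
4924/q + T/((484 - 1*(-560)) - 1*(-1488)) = 4924/(-12) - 4054/((484 - 1*(-560)) - 1*(-1488)) = 4924*(-1/12) - 4054/((484 + 560) + 1488) = -1231/3 - 4054/(1044 + 1488) = -1231/3 - 4054/2532 = -1231/3 - 4054*1/2532 = -1231/3 - 2027/1266 = -521509/1266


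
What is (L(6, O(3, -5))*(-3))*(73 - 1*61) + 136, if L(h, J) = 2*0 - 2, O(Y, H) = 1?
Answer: 208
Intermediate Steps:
L(h, J) = -2 (L(h, J) = 0 - 2 = -2)
(L(6, O(3, -5))*(-3))*(73 - 1*61) + 136 = (-2*(-3))*(73 - 1*61) + 136 = 6*(73 - 61) + 136 = 6*12 + 136 = 72 + 136 = 208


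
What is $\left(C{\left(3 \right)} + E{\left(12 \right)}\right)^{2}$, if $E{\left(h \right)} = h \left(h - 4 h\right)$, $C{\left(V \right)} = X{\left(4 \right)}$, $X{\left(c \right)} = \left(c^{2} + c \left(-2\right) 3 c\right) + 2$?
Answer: $260100$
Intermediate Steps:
$X{\left(c \right)} = 2 - 5 c^{2}$ ($X{\left(c \right)} = \left(c^{2} + - 2 c 3 c\right) + 2 = \left(c^{2} + - 6 c c\right) + 2 = \left(c^{2} - 6 c^{2}\right) + 2 = - 5 c^{2} + 2 = 2 - 5 c^{2}$)
$C{\left(V \right)} = -78$ ($C{\left(V \right)} = 2 - 5 \cdot 4^{2} = 2 - 80 = -78$)
$E{\left(h \right)} = - 3 h^{2}$ ($E{\left(h \right)} = h \left(- 3 h\right) = - 3 h^{2}$)
$\left(C{\left(3 \right)} + E{\left(12 \right)}\right)^{2} = \left(-78 - 3 \cdot 12^{2}\right)^{2} = \left(-78 - 432\right)^{2} = \left(-510\right)^{2} = 260100$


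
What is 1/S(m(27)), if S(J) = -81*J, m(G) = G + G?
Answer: -1/4374 ≈ -0.00022862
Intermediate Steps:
m(G) = 2*G
1/S(m(27)) = 1/(-162*27) = 1/(-81*54) = 1/(-4374) = -1/4374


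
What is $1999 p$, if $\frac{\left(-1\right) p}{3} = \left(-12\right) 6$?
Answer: $431784$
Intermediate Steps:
$p = 216$ ($p = - 3 \left(\left(-12\right) 6\right) = \left(-3\right) \left(-72\right) = 216$)
$1999 p = 1999 \cdot 216 = 431784$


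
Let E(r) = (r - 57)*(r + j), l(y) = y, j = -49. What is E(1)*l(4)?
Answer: 10752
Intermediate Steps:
E(r) = (-57 + r)*(-49 + r) (E(r) = (r - 57)*(r - 49) = (-57 + r)*(-49 + r))
E(1)*l(4) = (2793 + 1² - 106*1)*4 = (2793 + 1 - 106)*4 = 2688*4 = 10752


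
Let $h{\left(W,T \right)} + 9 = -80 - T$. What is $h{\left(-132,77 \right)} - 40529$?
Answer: $-40695$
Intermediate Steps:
$h{\left(W,T \right)} = -89 - T$ ($h{\left(W,T \right)} = -9 - \left(80 + T\right) = -89 - T$)
$h{\left(-132,77 \right)} - 40529 = \left(-89 - 77\right) - 40529 = -166 - 40529 = -40695$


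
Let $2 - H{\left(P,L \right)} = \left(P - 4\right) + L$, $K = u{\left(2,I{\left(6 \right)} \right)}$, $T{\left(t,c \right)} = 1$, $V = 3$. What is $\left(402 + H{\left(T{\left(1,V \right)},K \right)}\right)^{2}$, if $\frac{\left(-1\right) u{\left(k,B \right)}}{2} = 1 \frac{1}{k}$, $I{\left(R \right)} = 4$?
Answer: $166464$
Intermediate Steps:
$u{\left(k,B \right)} = - \frac{2}{k}$ ($u{\left(k,B \right)} = - 2 \cdot 1 \frac{1}{k} = - \frac{2}{k}$)
$K = -1$ ($K = - \frac{2}{2} = \left(-2\right) \frac{1}{2} = -1$)
$H{\left(P,L \right)} = 6 - L - P$ ($H{\left(P,L \right)} = 2 - \left(\left(P - 4\right) + L\right) = 2 - \left(\left(-4 + P\right) + L\right) = 2 - \left(-4 + L + P\right) = 6 - L - P$)
$\left(402 + H{\left(T{\left(1,V \right)},K \right)}\right)^{2} = \left(402 - -6\right)^{2} = \left(402 + \left(6 + 1 - 1\right)\right)^{2} = \left(402 + 6\right)^{2} = 408^{2} = 166464$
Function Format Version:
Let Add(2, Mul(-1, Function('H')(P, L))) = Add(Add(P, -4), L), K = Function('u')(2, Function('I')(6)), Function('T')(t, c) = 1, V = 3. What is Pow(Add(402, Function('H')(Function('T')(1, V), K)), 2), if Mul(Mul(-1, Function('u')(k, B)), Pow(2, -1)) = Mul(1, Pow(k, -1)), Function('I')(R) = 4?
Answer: 166464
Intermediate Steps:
Function('u')(k, B) = Mul(-2, Pow(k, -1)) (Function('u')(k, B) = Mul(-2, Mul(1, Pow(k, -1))) = Mul(-2, Pow(k, -1)))
K = -1 (K = Mul(-2, Pow(2, -1)) = Mul(-2, Rational(1, 2)) = -1)
Function('H')(P, L) = Add(6, Mul(-1, L), Mul(-1, P)) (Function('H')(P, L) = Add(2, Mul(-1, Add(Add(P, -4), L))) = Add(2, Mul(-1, Add(Add(-4, P), L))) = Add(2, Mul(-1, Add(-4, L, P))) = Add(2, Add(4, Mul(-1, L), Mul(-1, P))) = Add(6, Mul(-1, L), Mul(-1, P)))
Pow(Add(402, Function('H')(Function('T')(1, V), K)), 2) = Pow(Add(402, Add(6, Mul(-1, -1), Mul(-1, 1))), 2) = Pow(Add(402, Add(6, 1, -1)), 2) = Pow(Add(402, 6), 2) = Pow(408, 2) = 166464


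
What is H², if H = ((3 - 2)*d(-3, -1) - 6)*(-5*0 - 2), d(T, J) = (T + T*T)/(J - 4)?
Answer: 5184/25 ≈ 207.36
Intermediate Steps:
d(T, J) = (T + T²)/(-4 + J)
H = 72/5 (H = ((3 - 2)*(-3*(1 - 3)/(-4 - 1)) - 6)*(-5*0 - 2) = (1*(-3*(-2)/(-5)) - 6)*(0 - 2) = (1*(-3*(-⅕)*(-2)) - 6)*(-2) = (1*(-6/5) - 6)*(-2) = (-6/5 - 6)*(-2) = -36/5*(-2) = 72/5 ≈ 14.400)
H² = (72/5)² = 5184/25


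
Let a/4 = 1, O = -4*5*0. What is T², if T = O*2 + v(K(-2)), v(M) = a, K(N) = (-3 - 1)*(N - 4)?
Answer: 16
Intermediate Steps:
K(N) = 16 - 4*N (K(N) = -4*(-4 + N) = 16 - 4*N)
O = 0 (O = -20*0 = 0)
a = 4 (a = 4*1 = 4)
v(M) = 4
T = 4 (T = 0*2 + 4 = 0 + 4 = 4)
T² = 4² = 16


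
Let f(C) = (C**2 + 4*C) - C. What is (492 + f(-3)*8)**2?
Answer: 242064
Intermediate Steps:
f(C) = C**2 + 3*C
(492 + f(-3)*8)**2 = (492 - 3*(3 - 3)*8)**2 = (492 - 3*0*8)**2 = (492 + 0*8)**2 = (492 + 0)**2 = 492**2 = 242064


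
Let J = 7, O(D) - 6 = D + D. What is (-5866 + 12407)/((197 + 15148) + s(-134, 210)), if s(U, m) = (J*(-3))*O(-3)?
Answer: 211/495 ≈ 0.42626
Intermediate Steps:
O(D) = 6 + 2*D (O(D) = 6 + (D + D) = 6 + 2*D)
s(U, m) = 0 (s(U, m) = (7*(-3))*(6 + 2*(-3)) = -21*(6 - 6) = -21*0 = 0)
(-5866 + 12407)/((197 + 15148) + s(-134, 210)) = (-5866 + 12407)/((197 + 15148) + 0) = 6541/(15345 + 0) = 6541/15345 = 6541*(1/15345) = 211/495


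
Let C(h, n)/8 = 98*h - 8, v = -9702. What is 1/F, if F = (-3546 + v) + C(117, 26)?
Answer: 1/78416 ≈ 1.2752e-5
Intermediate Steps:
C(h, n) = -64 + 784*h (C(h, n) = 8*(98*h - 8) = 8*(-8 + 98*h) = -64 + 784*h)
F = 78416 (F = (-3546 - 9702) + (-64 + 784*117) = -13248 + (-64 + 91728) = -13248 + 91664 = 78416)
1/F = 1/78416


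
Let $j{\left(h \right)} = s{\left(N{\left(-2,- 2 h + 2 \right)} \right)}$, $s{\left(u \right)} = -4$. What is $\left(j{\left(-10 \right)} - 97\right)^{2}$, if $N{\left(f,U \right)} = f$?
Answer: $10201$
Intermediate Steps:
$j{\left(h \right)} = -4$
$\left(j{\left(-10 \right)} - 97\right)^{2} = \left(-4 - 97\right)^{2} = \left(-101\right)^{2} = 10201$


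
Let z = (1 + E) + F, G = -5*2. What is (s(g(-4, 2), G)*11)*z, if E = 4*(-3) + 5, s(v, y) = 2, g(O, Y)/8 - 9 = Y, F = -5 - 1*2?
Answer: -286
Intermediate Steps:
F = -7 (F = -5 - 2 = -7)
g(O, Y) = 72 + 8*Y
G = -10
E = -7 (E = -12 + 5 = -7)
z = -13 (z = (1 - 7) - 7 = -6 - 7 = -13)
(s(g(-4, 2), G)*11)*z = (2*11)*(-13) = 22*(-13) = -286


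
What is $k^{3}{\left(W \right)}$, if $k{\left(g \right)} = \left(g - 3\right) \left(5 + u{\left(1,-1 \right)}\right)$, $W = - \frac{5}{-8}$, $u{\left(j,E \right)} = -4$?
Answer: $- \frac{6859}{512} \approx -13.396$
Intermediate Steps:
$W = \frac{5}{8}$ ($W = \left(-5\right) \left(- \frac{1}{8}\right) = \frac{5}{8} \approx 0.625$)
$k{\left(g \right)} = -3 + g$ ($k{\left(g \right)} = \left(g - 3\right) \left(5 - 4\right) = \left(g - 3\right) 1 = \left(-3 + g\right) 1 = -3 + g$)
$k^{3}{\left(W \right)} = \left(-3 + \frac{5}{8}\right)^{3} = \left(- \frac{19}{8}\right)^{3} = - \frac{6859}{512}$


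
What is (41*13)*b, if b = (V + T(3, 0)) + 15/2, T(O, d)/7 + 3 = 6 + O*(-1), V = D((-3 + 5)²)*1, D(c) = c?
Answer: 12259/2 ≈ 6129.5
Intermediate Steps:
V = 4 (V = (-3 + 5)²*1 = 2²*1 = 4*1 = 4)
T(O, d) = 21 - 7*O (T(O, d) = -21 + 7*(6 + O*(-1)) = -21 + 7*(6 - O) = -21 + (42 - 7*O) = 21 - 7*O)
b = 23/2 (b = (4 + (21 - 7*3)) + 15/2 = (4 + (21 - 21)) + 15*(½) = (4 + 0) + 15/2 = 4 + 15/2 = 23/2 ≈ 11.500)
(41*13)*b = (41*13)*(23/2) = 533*(23/2) = 12259/2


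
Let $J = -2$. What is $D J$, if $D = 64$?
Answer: $-128$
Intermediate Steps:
$D J = 64 \left(-2\right) = -128$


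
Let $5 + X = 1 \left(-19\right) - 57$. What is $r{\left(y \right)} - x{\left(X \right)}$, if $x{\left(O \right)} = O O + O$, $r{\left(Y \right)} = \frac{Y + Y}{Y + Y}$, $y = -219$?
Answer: $-6479$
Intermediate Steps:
$r{\left(Y \right)} = 1$ ($r{\left(Y \right)} = \frac{2 Y}{2 Y} = 2 Y \frac{1}{2 Y} = 1$)
$X = -81$ ($X = -5 + \left(1 \left(-19\right) - 57\right) = -5 - 76 = -81$)
$x{\left(O \right)} = O + O^{2}$ ($x{\left(O \right)} = O^{2} + O = O + O^{2}$)
$r{\left(y \right)} - x{\left(X \right)} = 1 - - 81 \left(1 - 81\right) = 1 - \left(-81\right) \left(-80\right) = 1 - 6480 = -6479$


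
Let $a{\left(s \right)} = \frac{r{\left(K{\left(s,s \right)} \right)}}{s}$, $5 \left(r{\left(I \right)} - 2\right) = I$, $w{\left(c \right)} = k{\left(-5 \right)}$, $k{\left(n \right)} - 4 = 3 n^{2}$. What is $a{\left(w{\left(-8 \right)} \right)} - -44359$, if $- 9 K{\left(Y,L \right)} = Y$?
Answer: $\frac{157696256}{3555} \approx 44359.0$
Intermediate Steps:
$k{\left(n \right)} = 4 + 3 n^{2}$
$w{\left(c \right)} = 79$ ($w{\left(c \right)} = 4 + 3 \left(-5\right)^{2} = 4 + 3 \cdot 25 = 4 + 75 = 79$)
$K{\left(Y,L \right)} = - \frac{Y}{9}$
$r{\left(I \right)} = 2 + \frac{I}{5}$
$a{\left(s \right)} = \frac{2 - \frac{s}{45}}{s}$ ($a{\left(s \right)} = \frac{2 + \frac{\left(- \frac{1}{9}\right) s}{5}}{s} = \frac{2 - \frac{s}{45}}{s}$)
$a{\left(w{\left(-8 \right)} \right)} - -44359 = \frac{90 - 79}{45 \cdot 79} - -44359 = \frac{1}{45} \cdot \frac{1}{79} \left(90 - 79\right) + 44359 = \frac{1}{45} \cdot \frac{1}{79} \cdot 11 + 44359 = \frac{11}{3555} + 44359 = \frac{157696256}{3555}$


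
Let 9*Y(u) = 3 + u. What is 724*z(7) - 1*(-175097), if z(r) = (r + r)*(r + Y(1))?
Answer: 2254985/9 ≈ 2.5055e+5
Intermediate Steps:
Y(u) = ⅓ + u/9 (Y(u) = (3 + u)/9 = ⅓ + u/9)
z(r) = 2*r*(4/9 + r) (z(r) = (r + r)*(r + (⅓ + (⅑)*1)) = (2*r)*(r + (⅓ + ⅑)) = (2*r)*(r + 4/9) = (2*r)*(4/9 + r) = 2*r*(4/9 + r))
724*z(7) - 1*(-175097) = 724*((2/9)*7*(4 + 9*7)) - 1*(-175097) = 724*((2/9)*7*(4 + 63)) + 175097 = 724*((2/9)*7*67) + 175097 = 724*(938/9) + 175097 = 679112/9 + 175097 = 2254985/9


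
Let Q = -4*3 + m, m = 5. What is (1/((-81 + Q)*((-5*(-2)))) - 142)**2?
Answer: 15615251521/774400 ≈ 20164.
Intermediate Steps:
Q = -7 (Q = -4*3 + 5 = -12 + 5 = -7)
(1/((-81 + Q)*((-5*(-2)))) - 142)**2 = (1/((-81 - 7)*((-5*(-2)))) - 142)**2 = (1/(-88*10) - 142)**2 = (-1/88*1/10 - 142)**2 = (-1/880 - 142)**2 = (-124961/880)**2 = 15615251521/774400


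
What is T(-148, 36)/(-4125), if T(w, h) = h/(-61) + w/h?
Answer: 2581/2264625 ≈ 0.0011397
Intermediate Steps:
T(w, h) = -h/61 + w/h (T(w, h) = h*(-1/61) + w/h = -h/61 + w/h)
T(-148, 36)/(-4125) = (-1/61*36 - 148/36)/(-4125) = (-36/61 - 148*1/36)*(-1/4125) = (-36/61 - 37/9)*(-1/4125) = -2581/549*(-1/4125) = 2581/2264625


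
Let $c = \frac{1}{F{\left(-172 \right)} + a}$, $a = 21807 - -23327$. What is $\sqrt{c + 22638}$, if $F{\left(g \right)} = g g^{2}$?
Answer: $\frac{\sqrt{575797894525524934}}{5043314} \approx 150.46$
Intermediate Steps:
$a = 45134$ ($a = 21807 + 23327 = 45134$)
$F{\left(g \right)} = g^{3}$
$c = - \frac{1}{5043314}$ ($c = \frac{1}{\left(-172\right)^{3} + 45134} = \frac{1}{-5088448 + 45134} = \frac{1}{-5043314} = - \frac{1}{5043314} \approx -1.9828 \cdot 10^{-7}$)
$\sqrt{c + 22638} = \sqrt{- \frac{1}{5043314} + 22638} = \sqrt{\frac{114170542331}{5043314}} = \frac{\sqrt{575797894525524934}}{5043314}$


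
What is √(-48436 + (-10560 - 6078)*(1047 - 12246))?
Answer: √186280526 ≈ 13648.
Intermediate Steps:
√(-48436 + (-10560 - 6078)*(1047 - 12246)) = √(-48436 - 16638*(-11199)) = √(-48436 + 186328962) = √186280526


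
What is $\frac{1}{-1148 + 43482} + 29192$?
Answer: $\frac{1235814129}{42334} \approx 29192.0$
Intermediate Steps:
$\frac{1}{-1148 + 43482} + 29192 = \frac{1}{42334} + 29192 = \frac{1235814129}{42334}$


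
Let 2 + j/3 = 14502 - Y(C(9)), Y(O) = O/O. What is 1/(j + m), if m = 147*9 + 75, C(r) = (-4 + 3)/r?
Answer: 1/44895 ≈ 2.2274e-5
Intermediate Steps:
C(r) = -1/r
Y(O) = 1
m = 1398 (m = 1323 + 75 = 1398)
j = 43497 (j = -6 + 3*(14502 - 1*1) = -6 + 3*(14502 - 1) = -6 + 3*14501 = -6 + 43503 = 43497)
1/(j + m) = 1/(43497 + 1398) = 1/44895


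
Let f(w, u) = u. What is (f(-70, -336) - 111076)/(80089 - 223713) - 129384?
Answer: -4645634051/35906 ≈ -1.2938e+5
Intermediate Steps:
(f(-70, -336) - 111076)/(80089 - 223713) - 129384 = (-336 - 111076)/(80089 - 223713) - 129384 = -111412/(-143624) - 129384 = -111412*(-1/143624) - 129384 = 27853/35906 - 129384 = -4645634051/35906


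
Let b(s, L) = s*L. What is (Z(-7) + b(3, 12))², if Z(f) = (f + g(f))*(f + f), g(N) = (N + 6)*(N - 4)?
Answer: 400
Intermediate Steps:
g(N) = (-4 + N)*(6 + N) (g(N) = (6 + N)*(-4 + N) = (-4 + N)*(6 + N))
Z(f) = 2*f*(-24 + f² + 3*f) (Z(f) = (f + (-24 + f² + 2*f))*(f + f) = (-24 + f² + 3*f)*(2*f) = 2*f*(-24 + f² + 3*f))
b(s, L) = L*s
(Z(-7) + b(3, 12))² = (2*(-7)*(-24 + (-7)² + 3*(-7)) + 12*3)² = (2*(-7)*(-24 + 49 - 21) + 36)² = (2*(-7)*4 + 36)² = (-56 + 36)² = (-20)² = 400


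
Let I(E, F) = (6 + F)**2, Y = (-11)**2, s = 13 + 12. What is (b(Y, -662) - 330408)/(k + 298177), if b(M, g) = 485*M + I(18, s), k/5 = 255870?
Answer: -270762/1577527 ≈ -0.17164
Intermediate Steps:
k = 1279350 (k = 5*255870 = 1279350)
s = 25
Y = 121
b(M, g) = 961 + 485*M (b(M, g) = 485*M + (6 + 25)**2 = 485*M + 31**2 = 485*M + 961 = 961 + 485*M)
(b(Y, -662) - 330408)/(k + 298177) = ((961 + 485*121) - 330408)/(1279350 + 298177) = ((961 + 58685) - 330408)/1577527 = (59646 - 330408)*(1/1577527) = -270762*1/1577527 = -270762/1577527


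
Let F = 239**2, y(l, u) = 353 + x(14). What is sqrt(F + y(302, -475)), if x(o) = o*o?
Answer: sqrt(57670) ≈ 240.15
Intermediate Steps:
x(o) = o**2
y(l, u) = 549 (y(l, u) = 353 + 14**2 = 353 + 196 = 549)
F = 57121
sqrt(F + y(302, -475)) = sqrt(57121 + 549) = sqrt(57670)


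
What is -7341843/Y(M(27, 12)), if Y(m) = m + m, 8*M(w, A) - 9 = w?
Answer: -2447281/3 ≈ -8.1576e+5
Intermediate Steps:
M(w, A) = 9/8 + w/8
Y(m) = 2*m
-7341843/Y(M(27, 12)) = -7341843*1/(2*(9/8 + (⅛)*27)) = -7341843*1/(2*(9/8 + 27/8)) = -7341843/(2*(9/2)) = -7341843/9 = -7341843*⅑ = -2447281/3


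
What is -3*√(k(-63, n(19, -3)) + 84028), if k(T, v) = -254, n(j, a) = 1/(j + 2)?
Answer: -3*√83774 ≈ -868.31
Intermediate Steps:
n(j, a) = 1/(2 + j)
-3*√(k(-63, n(19, -3)) + 84028) = -3*√(-254 + 84028) = -3*√83774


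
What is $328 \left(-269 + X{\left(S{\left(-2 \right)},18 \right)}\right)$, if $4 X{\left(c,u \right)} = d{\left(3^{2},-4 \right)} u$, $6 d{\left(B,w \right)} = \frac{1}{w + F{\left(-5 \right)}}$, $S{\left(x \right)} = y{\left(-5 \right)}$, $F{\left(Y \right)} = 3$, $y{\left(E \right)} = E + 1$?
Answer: $-88478$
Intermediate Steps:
$y{\left(E \right)} = 1 + E$
$S{\left(x \right)} = -4$ ($S{\left(x \right)} = 1 - 5 = -4$)
$d{\left(B,w \right)} = \frac{1}{6 \left(3 + w\right)}$ ($d{\left(B,w \right)} = \frac{1}{6 \left(w + 3\right)} = \frac{1}{6 \left(3 + w\right)}$)
$X{\left(c,u \right)} = - \frac{u}{24}$ ($X{\left(c,u \right)} = \frac{\frac{1}{6 \left(3 - 4\right)} u}{4} = \frac{\frac{1}{6 \left(-1\right)} u}{4} = \frac{\frac{1}{6} \left(-1\right) u}{4} = \frac{\left(- \frac{1}{6}\right) u}{4} = - \frac{u}{24}$)
$328 \left(-269 + X{\left(S{\left(-2 \right)},18 \right)}\right) = 328 \left(-269 - \frac{3}{4}\right) = 328 \left(- \frac{1079}{4}\right) = -88478$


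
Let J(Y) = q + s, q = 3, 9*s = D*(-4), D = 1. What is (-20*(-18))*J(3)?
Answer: 920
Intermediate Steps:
s = -4/9 (s = (1*(-4))/9 = (⅑)*(-4) = -4/9 ≈ -0.44444)
J(Y) = 23/9 (J(Y) = 3 - 4/9 = 23/9)
(-20*(-18))*J(3) = -20*(-18)*(23/9) = 360*(23/9) = 920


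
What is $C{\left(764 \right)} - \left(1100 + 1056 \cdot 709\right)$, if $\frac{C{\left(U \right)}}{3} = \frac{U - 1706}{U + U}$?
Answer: $- \frac{572851669}{764} \approx -7.4981 \cdot 10^{5}$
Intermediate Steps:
$C{\left(U \right)} = \frac{3 \left(-1706 + U\right)}{2 U}$ ($C{\left(U \right)} = 3 \frac{U - 1706}{U + U} = 3 \frac{-1706 + U}{2 U} = \frac{3 \left(-1706 + U\right)}{2 U}$)
$C{\left(764 \right)} - \left(1100 + 1056 \cdot 709\right) = \left(\frac{3}{2} - \frac{2559}{764}\right) - \left(1100 + 1056 \cdot 709\right) = \left(\frac{3}{2} - \frac{2559}{764}\right) - \left(1100 + 748704\right) = \left(\frac{3}{2} - \frac{2559}{764}\right) - 749804 = - \frac{1413}{764} - 749804 = - \frac{572851669}{764}$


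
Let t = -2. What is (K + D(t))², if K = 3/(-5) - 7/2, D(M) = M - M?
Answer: 1681/100 ≈ 16.810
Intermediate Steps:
D(M) = 0
K = -41/10 (K = 3*(-⅕) - 7*½ = -⅗ - 7/2 = -41/10 ≈ -4.1000)
(K + D(t))² = (-41/10 + 0)² = (-41/10)² = 1681/100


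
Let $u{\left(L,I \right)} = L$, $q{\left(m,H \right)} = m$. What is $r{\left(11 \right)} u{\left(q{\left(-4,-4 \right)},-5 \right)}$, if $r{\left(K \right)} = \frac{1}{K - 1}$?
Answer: $- \frac{2}{5} \approx -0.4$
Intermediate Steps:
$r{\left(K \right)} = \frac{1}{-1 + K}$
$r{\left(11 \right)} u{\left(q{\left(-4,-4 \right)},-5 \right)} = \frac{1}{-1 + 11} \left(-4\right) = \frac{1}{10} \left(-4\right) = - \frac{2}{5}$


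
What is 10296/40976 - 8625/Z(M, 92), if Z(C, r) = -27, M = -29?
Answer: 1133641/3546 ≈ 319.70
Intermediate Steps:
10296/40976 - 8625/Z(M, 92) = 10296/40976 - 8625/(-27) = 10296*(1/40976) - 8625*(-1/27) = 99/394 + 2875/9 = 1133641/3546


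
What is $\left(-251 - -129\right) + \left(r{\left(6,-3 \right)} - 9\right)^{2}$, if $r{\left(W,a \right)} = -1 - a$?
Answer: $-73$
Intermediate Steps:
$\left(-251 - -129\right) + \left(r{\left(6,-3 \right)} - 9\right)^{2} = \left(-251 - -129\right) + \left(\left(-1 - -3\right) - 9\right)^{2} = \left(-251 + 129\right) + \left(\left(-1 + 3\right) - 9\right)^{2} = -122 + \left(2 - 9\right)^{2} = -122 + \left(-7\right)^{2} = -122 + 49 = -73$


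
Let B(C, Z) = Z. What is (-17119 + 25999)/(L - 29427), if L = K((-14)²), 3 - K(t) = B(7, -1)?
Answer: -8880/29423 ≈ -0.30180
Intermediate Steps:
K(t) = 4 (K(t) = 3 - 1*(-1) = 3 + 1 = 4)
L = 4
(-17119 + 25999)/(L - 29427) = (-17119 + 25999)/(4 - 29427) = 8880/(-29423) = 8880*(-1/29423) = -8880/29423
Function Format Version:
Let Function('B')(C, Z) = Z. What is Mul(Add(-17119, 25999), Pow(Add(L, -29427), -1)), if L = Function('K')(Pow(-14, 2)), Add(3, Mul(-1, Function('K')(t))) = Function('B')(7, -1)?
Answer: Rational(-8880, 29423) ≈ -0.30180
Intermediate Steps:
Function('K')(t) = 4 (Function('K')(t) = Add(3, Mul(-1, -1)) = Add(3, 1) = 4)
L = 4
Mul(Add(-17119, 25999), Pow(Add(L, -29427), -1)) = Mul(Add(-17119, 25999), Pow(Add(4, -29427), -1)) = Mul(8880, Pow(-29423, -1)) = Mul(8880, Rational(-1, 29423)) = Rational(-8880, 29423)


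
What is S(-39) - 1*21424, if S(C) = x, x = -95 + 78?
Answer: -21441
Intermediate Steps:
x = -17
S(C) = -17
S(-39) - 1*21424 = -17 - 1*21424 = -17 - 21424 = -21441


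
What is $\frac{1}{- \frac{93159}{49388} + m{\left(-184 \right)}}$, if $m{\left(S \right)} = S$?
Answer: $- \frac{49388}{9180551} \approx -0.0053796$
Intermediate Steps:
$\frac{1}{- \frac{93159}{49388} + m{\left(-184 \right)}} = \frac{1}{- \frac{93159}{49388} - 184} = \frac{1}{- \frac{9180551}{49388}} = - \frac{49388}{9180551}$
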